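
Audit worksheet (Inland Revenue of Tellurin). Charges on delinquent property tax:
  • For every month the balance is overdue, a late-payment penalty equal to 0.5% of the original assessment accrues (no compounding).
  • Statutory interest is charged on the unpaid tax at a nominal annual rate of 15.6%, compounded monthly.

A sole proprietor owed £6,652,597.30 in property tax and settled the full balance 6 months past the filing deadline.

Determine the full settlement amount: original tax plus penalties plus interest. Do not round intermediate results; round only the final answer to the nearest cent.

Late-payment penalty: 6 × 0.5% × £6,652,597.30 = £199,577.92…
Interest (15.6%/yr ÷ 12 = 1.3%/month): £6,652,597.30 × ((1 + 0.013)^6 − 1) = £536,062.1036…
Total = £6,652,597.30 + £199,577.9190 + £536,062.1036… = £7,388,237.32

£7,388,237.32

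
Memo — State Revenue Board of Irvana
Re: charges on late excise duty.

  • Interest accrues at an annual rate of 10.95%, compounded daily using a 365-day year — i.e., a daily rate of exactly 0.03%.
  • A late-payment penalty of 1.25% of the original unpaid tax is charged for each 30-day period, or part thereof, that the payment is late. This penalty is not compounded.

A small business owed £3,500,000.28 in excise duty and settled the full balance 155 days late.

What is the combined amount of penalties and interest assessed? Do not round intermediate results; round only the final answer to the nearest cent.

£429,067.74

Penalty periods: ⌈155/30⌉ = 6; penalty = 6 × 1.25% × £3,500,000.28 = £262,500.02…
Interest: £3,500,000.28 × ((1 + 0.0003)^155 − 1) = £3,500,000.28 × 0.04759077… = £166,567.7208…
Penalties + interest = £262,500.0210 + £166,567.7208… = £429,067.74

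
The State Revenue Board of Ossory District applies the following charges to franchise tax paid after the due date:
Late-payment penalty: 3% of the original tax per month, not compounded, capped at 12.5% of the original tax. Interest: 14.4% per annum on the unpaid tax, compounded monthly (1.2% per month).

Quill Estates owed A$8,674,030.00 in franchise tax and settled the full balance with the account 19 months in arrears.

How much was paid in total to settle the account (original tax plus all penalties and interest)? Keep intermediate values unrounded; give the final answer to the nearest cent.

Penalty (uncapped): 19 × 3% × A$8,674,030.00 = A$4,944,197.10; cap = 12.5% × A$8,674,030.00 = A$1,084,253.75 → penalty = A$1,084,253.75
Interest: A$8,674,030.00 × ((1 + 0.012)^19 − 1) = A$8,674,030.00 × 0.2543818… = A$2,206,515.1999…
Total = A$8,674,030.00 + A$1,084,253.7500 + A$2,206,515.1999… = A$11,964,798.95

A$11,964,798.95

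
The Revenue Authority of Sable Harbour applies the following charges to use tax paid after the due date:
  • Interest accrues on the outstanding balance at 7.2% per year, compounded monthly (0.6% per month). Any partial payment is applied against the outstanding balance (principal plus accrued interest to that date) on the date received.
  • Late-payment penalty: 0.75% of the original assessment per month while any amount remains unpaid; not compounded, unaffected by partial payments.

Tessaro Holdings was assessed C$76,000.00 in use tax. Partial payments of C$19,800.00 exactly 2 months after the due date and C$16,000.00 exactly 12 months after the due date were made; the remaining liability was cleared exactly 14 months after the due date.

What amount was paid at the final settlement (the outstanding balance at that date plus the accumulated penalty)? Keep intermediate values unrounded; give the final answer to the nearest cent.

Balance at month 2: C$76,000.0000 × (1 + 0.006)^2 = C$76,914.7360
After C$19,800.00 payment: C$76,914.7360 − C$19,800.00 = C$57,114.7360
Balance at month 12: C$57,114.7360 × (1 + 0.006)^10 = C$60,635.6421…
After C$16,000.00 payment: C$60,635.6421… − C$16,000.00 = C$44,635.6421…
Balance at month 14: C$44,635.6421… × (1 + 0.006)^2 = C$45,172.8767…
Penalty: 14 × 0.75% × C$76,000.00 = C$7,980.00
Final settlement = outstanding balance + penalty = C$45,172.8767… + C$7,980.00 = C$53,152.88

C$53,152.88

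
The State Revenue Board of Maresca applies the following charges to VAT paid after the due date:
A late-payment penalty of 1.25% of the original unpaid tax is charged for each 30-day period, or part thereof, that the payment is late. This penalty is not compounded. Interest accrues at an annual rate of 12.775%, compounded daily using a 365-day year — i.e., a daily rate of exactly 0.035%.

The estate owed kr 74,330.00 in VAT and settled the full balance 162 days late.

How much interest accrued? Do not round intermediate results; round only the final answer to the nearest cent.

Interest: kr 74,330.00 × ((1 + 0.00035)^162 − 1) = kr 74,330.00 × 0.05832776… = kr 4,335.5026…

kr 4,335.50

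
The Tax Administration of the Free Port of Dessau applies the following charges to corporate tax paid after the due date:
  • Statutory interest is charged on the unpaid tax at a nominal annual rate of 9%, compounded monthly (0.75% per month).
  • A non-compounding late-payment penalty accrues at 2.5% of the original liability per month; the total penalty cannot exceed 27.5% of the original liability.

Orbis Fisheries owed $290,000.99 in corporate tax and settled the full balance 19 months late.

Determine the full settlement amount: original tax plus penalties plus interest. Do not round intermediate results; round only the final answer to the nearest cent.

Penalty (uncapped): 19 × 2.5% × $290,000.99 = $137,750.47…; cap = 27.5% × $290,000.99 = $79,750.27… → penalty = $79,750.27…
Interest: $290,000.99 × ((1 + 0.0075)^19 − 1) = $290,000.99 × 0.1525401… = $44,236.7776…
Total = $290,000.99 + $79,750.2723… + $44,236.7776… = $413,988.04

$413,988.04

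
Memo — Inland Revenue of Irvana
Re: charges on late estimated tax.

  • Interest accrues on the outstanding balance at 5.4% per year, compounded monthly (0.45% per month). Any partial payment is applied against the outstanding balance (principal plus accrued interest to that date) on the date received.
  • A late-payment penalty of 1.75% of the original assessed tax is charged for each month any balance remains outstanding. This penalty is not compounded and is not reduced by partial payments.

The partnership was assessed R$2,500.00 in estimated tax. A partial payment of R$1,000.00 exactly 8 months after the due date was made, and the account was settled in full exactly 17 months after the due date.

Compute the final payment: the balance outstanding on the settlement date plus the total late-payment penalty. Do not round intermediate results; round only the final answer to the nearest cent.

R$2,400.81

Balance at month 8: R$2,500.0000 × (1 + 0.0045)^8 = R$2,591.4303…
After R$1,000.00 payment: R$2,591.4303… − R$1,000.00 = R$1,591.4303…
Balance at month 17: R$1,591.4303… × (1 + 0.0045)^9 = R$1,657.0557…
Penalty: 17 × 1.75% × R$2,500.00 = R$743.75
Final settlement = outstanding balance + penalty = R$1,657.0557… + R$743.75 = R$2,400.81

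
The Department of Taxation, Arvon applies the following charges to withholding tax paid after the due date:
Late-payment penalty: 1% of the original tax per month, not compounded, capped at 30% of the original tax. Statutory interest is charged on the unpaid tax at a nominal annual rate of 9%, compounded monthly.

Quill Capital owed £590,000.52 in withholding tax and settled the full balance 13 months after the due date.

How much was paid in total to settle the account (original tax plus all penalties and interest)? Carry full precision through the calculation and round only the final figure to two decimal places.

Penalty: 13 × 1% × £590,000.52 = £76,700.07… (below the 30% cap of £177,000.16…)
Interest (9%/yr ÷ 12 = 0.75%/month): £590,000.52 × ((1 + 0.0075)^13 − 1) = £60,186.2182…
Total = £590,000.52 + £76,700.0676 + £60,186.2182… = £726,886.81

£726,886.81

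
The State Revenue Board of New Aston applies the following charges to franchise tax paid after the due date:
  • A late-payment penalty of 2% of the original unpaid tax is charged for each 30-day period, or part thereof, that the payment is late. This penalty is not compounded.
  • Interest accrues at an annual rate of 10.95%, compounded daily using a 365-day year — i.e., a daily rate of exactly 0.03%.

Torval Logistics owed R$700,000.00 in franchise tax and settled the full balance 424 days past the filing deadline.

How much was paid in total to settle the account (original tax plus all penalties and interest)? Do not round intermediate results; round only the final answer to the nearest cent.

Penalty periods: ⌈424/30⌉ = 15; penalty = 15 × 2% × R$700,000.00 = R$210,000.00
Interest: R$700,000.00 × ((1 + 0.0003)^424 − 1) = R$700,000.00 × 0.13562246… = R$94,935.7222…
Total = R$700,000.00 + R$210,000.0000 + R$94,935.7222… = R$1,004,935.72

R$1,004,935.72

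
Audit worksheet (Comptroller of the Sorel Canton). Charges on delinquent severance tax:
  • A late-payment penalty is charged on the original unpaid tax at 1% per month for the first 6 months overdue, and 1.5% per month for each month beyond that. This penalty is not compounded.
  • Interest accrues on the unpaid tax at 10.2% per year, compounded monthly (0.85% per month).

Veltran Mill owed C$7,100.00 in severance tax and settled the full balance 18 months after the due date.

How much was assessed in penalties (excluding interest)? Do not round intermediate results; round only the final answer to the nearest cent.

Penalty, months 1–6: 6 × 1% × C$7,100.00 = C$426.00
Penalty, months 7–18: 12 × 1.5% × C$7,100.00 = C$1,278.00
Total penalty = C$426.00 + C$1,278.00 = C$1,704.00

C$1,704.00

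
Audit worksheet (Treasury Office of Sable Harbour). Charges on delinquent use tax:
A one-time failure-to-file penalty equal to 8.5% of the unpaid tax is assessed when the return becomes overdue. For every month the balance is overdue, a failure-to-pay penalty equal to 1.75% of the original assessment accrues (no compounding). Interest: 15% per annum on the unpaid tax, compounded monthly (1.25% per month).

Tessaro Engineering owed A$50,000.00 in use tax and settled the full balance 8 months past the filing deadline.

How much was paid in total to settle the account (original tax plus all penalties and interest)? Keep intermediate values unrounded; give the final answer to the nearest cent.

Failure-to-file penalty: 8.5% × A$50,000.00 = A$4,250.00
Failure-to-pay penalty: 8 × 1.75% × A$50,000.00 = A$7,000.00
Interest: A$50,000.00 × ((1 + 0.0125)^8 − 1) = A$50,000.00 × 0.1044861… = A$5,224.3051…
Total = A$50,000.00 + A$11,250.0000 + A$5,224.3051… = A$66,474.31

A$66,474.31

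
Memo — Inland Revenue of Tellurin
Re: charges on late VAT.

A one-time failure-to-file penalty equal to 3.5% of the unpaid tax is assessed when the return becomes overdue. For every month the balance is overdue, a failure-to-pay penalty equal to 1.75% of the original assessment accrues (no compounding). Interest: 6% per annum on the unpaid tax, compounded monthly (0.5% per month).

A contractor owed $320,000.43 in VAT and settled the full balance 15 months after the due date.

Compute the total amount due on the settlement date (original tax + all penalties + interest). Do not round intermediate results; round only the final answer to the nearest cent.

$440,059.07

Failure-to-file penalty: 3.5% × $320,000.43 = $11,200.02…
Failure-to-pay penalty = 1.75% × $320,000.43 × 15 mo = $84,000.11…
Interest: $320,000.43 × ((1 + 0.005)^15 − 1) = $320,000.43 × 0.0776827… = $24,858.5094…
Total = $320,000.43 + $95,200.1279… + $24,858.5094… = $440,059.07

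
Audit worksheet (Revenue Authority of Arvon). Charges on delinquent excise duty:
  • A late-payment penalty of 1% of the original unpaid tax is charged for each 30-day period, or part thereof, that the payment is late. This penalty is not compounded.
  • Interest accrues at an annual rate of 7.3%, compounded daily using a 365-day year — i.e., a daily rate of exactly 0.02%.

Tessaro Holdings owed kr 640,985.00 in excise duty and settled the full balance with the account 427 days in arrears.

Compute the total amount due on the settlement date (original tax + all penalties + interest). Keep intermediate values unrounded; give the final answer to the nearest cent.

Penalty periods: ⌈427/30⌉ = 15; penalty = 15 × 1% × kr 640,985.00 = kr 96,147.75
Interest: kr 640,985.00 × ((1 + 0.0002)^427 − 1) = kr 640,985.00 × 0.08914334… = kr 57,139.5441…
Total = kr 640,985.00 + kr 96,147.7500 + kr 57,139.5441… = kr 794,272.29

kr 794,272.29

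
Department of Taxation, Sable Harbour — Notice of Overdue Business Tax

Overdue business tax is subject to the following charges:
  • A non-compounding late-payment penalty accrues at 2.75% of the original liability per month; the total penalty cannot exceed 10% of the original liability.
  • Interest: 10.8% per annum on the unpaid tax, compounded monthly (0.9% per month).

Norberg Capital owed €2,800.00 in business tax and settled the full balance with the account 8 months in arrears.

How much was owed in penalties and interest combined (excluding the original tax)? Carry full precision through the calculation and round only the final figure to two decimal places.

Penalty (uncapped): 8 × 2.75% × €2,800.00 = €616.00; cap = 10% × €2,800.00 = €280.00 → penalty = €280.00
Interest: €2,800.00 × ((1 + 0.009)^8 − 1) = €2,800.00 × 0.0743093… = €208.0660…
Penalties + interest = €280.0000 + €208.0660… = €488.07

€488.07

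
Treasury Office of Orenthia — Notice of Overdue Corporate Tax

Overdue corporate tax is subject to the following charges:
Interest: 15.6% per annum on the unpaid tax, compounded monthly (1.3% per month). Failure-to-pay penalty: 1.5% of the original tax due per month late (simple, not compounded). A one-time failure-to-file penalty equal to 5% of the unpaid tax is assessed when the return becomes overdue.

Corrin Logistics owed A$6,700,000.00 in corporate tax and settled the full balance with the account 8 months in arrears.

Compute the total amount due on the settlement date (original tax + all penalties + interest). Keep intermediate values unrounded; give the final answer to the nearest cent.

A$8,568,342.25

Failure-to-file penalty: 5% × A$6,700,000.00 = A$335,000.00
Failure-to-pay penalty: 8 × 1.5% × A$6,700,000.00 = A$804,000.00
Interest: A$6,700,000.00 × ((1 + 0.013)^8 − 1) = A$6,700,000.00 × 0.1088571… = A$729,342.2497…
Total = A$6,700,000.00 + A$1,139,000.0000 + A$729,342.2497… = A$8,568,342.25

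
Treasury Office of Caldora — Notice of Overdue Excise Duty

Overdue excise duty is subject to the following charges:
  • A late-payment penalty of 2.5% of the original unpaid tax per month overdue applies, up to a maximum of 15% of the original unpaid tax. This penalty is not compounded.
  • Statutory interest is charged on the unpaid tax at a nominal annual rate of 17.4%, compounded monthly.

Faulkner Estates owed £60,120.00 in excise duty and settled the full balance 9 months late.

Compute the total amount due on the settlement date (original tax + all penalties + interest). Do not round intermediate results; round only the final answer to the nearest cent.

£77,454.44

Penalty (uncapped): 9 × 2.5% × £60,120.00 = £13,527.00; cap = 15% × £60,120.00 = £9,018.00 → penalty = £9,018.00
Interest (17.4%/yr ÷ 12 = 1.45%/month): £60,120.00 × ((1 + 0.0145)^9 − 1) = £8,316.4438…
Total = £60,120.00 + £9,018.0000 + £8,316.4438… = £77,454.44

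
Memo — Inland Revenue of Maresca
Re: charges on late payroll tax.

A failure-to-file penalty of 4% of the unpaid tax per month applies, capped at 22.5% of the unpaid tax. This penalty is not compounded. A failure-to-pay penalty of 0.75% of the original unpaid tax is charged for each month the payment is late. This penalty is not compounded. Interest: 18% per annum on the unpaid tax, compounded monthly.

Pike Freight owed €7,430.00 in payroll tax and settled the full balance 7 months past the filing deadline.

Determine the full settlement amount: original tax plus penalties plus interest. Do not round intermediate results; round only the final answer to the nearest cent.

€10,307.97

Failure-to-file: 7 × 4% × €7,430.00 = €2,080.40, capped at 22.5% × €7,430.00 = €1,671.75
Failure-to-pay penalty = 0.75% × €7,430.00 × 7 mo = €390.08…
Interest (18%/yr ÷ 12 = 1.5%/month): €7,430.00 × ((1 + 0.015)^7 − 1) = €816.1477…
Total = €7,430.00 + €2,061.8250 + €816.1477… = €10,307.97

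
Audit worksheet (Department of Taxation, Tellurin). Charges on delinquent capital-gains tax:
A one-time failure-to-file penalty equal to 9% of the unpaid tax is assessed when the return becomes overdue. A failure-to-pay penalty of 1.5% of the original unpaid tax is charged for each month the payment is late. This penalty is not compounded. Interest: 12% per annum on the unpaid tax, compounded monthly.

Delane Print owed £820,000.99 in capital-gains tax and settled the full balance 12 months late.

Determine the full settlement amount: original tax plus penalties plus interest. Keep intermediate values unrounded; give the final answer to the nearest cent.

Failure-to-file penalty: 9% × £820,000.99 = £73,800.09…
Failure-to-pay penalty: 12 × 1.5% × £820,000.99 = £147,600.18…
Interest (12%/yr ÷ 12 = 1%/month): £820,000.99 × ((1 + 0.01)^12 − 1) = £103,996.6503…
Total = £820,000.99 + £221,400.2673 + £103,996.6503… = £1,145,397.91

£1,145,397.91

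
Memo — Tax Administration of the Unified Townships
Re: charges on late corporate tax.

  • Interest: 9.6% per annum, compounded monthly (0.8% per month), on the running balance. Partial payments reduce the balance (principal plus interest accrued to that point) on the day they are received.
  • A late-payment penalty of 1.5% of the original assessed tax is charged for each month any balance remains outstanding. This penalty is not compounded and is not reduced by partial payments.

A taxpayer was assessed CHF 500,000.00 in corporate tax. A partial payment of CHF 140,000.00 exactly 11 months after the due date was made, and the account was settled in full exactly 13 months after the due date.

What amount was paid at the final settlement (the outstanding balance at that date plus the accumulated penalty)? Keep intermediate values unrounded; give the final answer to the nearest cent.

Balance at month 11: CHF 500,000.0000 × (1 + 0.008)^11 = CHF 545,802.9235…
After CHF 140,000.00 payment: CHF 545,802.9235… − CHF 140,000.00 = CHF 405,802.9235…
Balance at month 13: CHF 405,802.9235… × (1 + 0.008)^2 = CHF 412,321.7416…
Penalty: 13 × 1.5% × CHF 500,000.00 = CHF 97,500.00
Final settlement = outstanding balance + penalty = CHF 412,321.7416… + CHF 97,500.00 = CHF 509,821.74

CHF 509,821.74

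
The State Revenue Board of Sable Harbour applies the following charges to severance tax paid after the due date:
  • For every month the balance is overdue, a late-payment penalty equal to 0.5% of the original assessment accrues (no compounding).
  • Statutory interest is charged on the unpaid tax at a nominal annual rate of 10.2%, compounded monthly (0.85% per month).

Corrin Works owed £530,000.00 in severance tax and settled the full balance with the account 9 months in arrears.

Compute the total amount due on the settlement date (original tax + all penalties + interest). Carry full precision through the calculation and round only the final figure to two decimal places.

Late-payment penalty: 9 × 0.5% × £530,000.00 = £23,850.00
Interest: £530,000.00 × ((1 + 0.0085)^9 − 1) = £530,000.00 × 0.0791532… = £41,951.2224…
Total = £530,000.00 + £23,850.0000 + £41,951.2224… = £595,801.22

£595,801.22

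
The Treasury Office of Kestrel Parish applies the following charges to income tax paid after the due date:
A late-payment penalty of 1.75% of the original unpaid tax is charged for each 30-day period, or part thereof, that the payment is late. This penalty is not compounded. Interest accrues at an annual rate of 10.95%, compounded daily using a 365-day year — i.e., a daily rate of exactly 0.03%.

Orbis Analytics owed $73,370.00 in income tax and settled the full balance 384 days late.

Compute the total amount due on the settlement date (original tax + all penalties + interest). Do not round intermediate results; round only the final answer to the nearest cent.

$99,018.57

Penalty periods: ⌈384/30⌉ = 13; penalty = 13 × 1.75% × $73,370.00 = $16,691.68…
Interest: $73,370.00 × ((1 + 0.0003)^384 − 1) = $73,370.00 × 0.12207845… = $8,956.8958…
Total = $73,370.00 + $16,691.6750 + $8,956.8958… = $99,018.57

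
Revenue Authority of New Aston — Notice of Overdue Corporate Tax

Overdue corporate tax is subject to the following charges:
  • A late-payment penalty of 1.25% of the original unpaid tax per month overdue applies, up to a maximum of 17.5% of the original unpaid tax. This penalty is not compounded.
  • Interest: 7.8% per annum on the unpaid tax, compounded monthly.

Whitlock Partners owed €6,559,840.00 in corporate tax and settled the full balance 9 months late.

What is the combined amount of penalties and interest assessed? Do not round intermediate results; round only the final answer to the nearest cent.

Penalty: 9 × 1.25% × €6,559,840.00 = €737,982.00 (below the 17.5% cap of €1,147,972.00)
Interest (7.8%/yr ÷ 12 = 0.65%/month): €6,559,840.00 × ((1 + 0.0065)^9 − 1) = €393,880.9674…
Penalties + interest = €737,982.0000 + €393,880.9674… = €1,131,862.97

€1,131,862.97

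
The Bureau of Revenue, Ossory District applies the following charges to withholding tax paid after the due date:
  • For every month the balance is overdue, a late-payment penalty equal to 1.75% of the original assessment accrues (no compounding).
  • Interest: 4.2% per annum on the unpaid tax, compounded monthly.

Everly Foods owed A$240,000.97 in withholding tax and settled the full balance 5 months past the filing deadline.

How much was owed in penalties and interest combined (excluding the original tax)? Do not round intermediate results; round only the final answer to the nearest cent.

Late-payment penalty: 5 × 1.75% × A$240,000.97 = A$21,000.08…
Interest (4.2%/yr ÷ 12 = 0.35%/month): A$240,000.97 × ((1 + 0.0035)^5 − 1) = A$4,229.5202…
Penalties + interest = A$21,000.0849… + A$4,229.5202… = A$25,229.61

A$25,229.61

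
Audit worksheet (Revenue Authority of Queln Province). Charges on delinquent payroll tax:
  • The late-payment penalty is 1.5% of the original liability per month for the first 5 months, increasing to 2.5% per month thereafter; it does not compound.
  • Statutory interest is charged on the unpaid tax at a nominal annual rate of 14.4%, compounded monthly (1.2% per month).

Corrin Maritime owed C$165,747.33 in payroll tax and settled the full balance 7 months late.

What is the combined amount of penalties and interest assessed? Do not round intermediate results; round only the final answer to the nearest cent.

C$35,152.56

Penalty, months 1–5: 5 × 1.5% × C$165,747.33 = C$12,431.05…
Penalty, months 6–7: 2 × 2.5% × C$165,747.33 = C$8,287.37…
Interest: C$165,747.33 × ((1 + 0.012)^7 − 1) = C$165,747.33 × 0.0870852… = C$14,434.1412…
Penalties + interest = C$20,718.4163… + C$14,434.1412… = C$35,152.56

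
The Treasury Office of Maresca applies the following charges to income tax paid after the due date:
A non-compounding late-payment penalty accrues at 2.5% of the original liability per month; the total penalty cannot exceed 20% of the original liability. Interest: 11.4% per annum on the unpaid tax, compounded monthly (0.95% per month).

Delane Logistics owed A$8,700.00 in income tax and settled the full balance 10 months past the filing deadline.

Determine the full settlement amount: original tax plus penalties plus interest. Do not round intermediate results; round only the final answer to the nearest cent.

Penalty (uncapped): 10 × 2.5% × A$8,700.00 = A$2,175.00; cap = 20% × A$8,700.00 = A$1,740.00 → penalty = A$1,740.00
Interest: A$8,700.00 × ((1 + 0.0095)^10 − 1) = A$8,700.00 × 0.0991659… = A$862.7430…
Total = A$8,700.00 + A$1,740.0000 + A$862.7430… = A$11,302.74

A$11,302.74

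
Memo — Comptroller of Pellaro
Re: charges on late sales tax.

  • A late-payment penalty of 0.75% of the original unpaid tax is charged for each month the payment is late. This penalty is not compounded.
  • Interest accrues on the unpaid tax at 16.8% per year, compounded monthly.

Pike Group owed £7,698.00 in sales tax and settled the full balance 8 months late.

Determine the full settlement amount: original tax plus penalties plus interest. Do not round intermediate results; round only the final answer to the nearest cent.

Late-payment penalty: 8 × 0.75% × £7,698.00 = £461.88
Interest (16.8%/yr ÷ 12 = 1.4%/month): £7,698.00 × ((1 + 0.014)^8 − 1) = £905.6265…
Total = £7,698.00 + £461.8800 + £905.6265… = £9,065.51

£9,065.51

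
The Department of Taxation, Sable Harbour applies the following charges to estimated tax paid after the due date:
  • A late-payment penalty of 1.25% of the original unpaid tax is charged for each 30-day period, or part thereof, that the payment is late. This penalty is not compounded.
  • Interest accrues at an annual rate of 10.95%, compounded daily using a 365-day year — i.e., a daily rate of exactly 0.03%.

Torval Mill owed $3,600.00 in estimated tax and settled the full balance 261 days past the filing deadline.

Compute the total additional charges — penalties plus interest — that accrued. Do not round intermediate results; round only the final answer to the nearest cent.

$698.16

Penalty periods: ⌈261/30⌉ = 9; penalty = 9 × 1.25% × $3,600.00 = $405.00
Interest: $3,600.00 × ((1 + 0.0003)^261 − 1) = $3,600.00 × 0.08143435… = $293.1636…
Penalties + interest = $405.0000 + $293.1636… = $698.16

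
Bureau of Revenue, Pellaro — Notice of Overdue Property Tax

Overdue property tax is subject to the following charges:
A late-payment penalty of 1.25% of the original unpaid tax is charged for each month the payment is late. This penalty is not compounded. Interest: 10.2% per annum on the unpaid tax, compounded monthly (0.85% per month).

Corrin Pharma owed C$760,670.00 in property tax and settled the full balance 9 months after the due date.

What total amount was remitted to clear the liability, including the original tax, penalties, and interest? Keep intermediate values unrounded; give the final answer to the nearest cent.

C$906,454.88

Late-payment penalty = 1.25% × C$760,670.00 × 9 mo = C$85,575.38…
Interest: C$760,670.00 × ((1 + 0.0085)^9 − 1) = C$760,670.00 × 0.0791532… = C$60,209.5026…
Total = C$760,670.00 + C$85,575.3750 + C$60,209.5026… = C$906,454.88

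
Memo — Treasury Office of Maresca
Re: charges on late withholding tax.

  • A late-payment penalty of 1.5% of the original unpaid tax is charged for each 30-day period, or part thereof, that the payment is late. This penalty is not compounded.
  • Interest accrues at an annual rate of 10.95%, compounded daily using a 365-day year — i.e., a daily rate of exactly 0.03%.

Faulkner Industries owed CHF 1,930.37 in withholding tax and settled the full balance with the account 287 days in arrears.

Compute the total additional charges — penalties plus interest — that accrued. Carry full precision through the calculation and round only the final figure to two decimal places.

Penalty periods: ⌈287/30⌉ = 10; penalty = 10 × 1.5% × CHF 1,930.37 = CHF 289.56…
Interest: CHF 1,930.37 × ((1 + 0.0003)^287 − 1) = CHF 1,930.37 × 0.08990124… = CHF 173.5427…
Penalties + interest = CHF 289.5555 + CHF 173.5427… = CHF 463.10

CHF 463.10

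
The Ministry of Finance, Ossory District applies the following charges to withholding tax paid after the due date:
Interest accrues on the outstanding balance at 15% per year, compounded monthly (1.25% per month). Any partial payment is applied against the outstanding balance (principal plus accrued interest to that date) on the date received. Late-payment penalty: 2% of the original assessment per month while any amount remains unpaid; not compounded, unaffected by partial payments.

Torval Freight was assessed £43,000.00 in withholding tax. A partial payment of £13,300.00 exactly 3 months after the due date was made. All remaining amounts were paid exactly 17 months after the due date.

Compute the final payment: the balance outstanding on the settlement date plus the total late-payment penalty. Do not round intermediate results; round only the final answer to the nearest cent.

Balance at month 3: £43,000.0000 × (1 + 0.0125)^3 = £44,632.7402…
After £13,300.00 payment: £44,632.7402… − £13,300.00 = £31,332.7402…
Balance at month 17: £31,332.7402… × (1 + 0.0125)^14 = £37,284.5430…
Penalty: 17 × 2% × £43,000.00 = £14,620.00
Final settlement = outstanding balance + penalty = £37,284.5430… + £14,620.00 = £51,904.54

£51,904.54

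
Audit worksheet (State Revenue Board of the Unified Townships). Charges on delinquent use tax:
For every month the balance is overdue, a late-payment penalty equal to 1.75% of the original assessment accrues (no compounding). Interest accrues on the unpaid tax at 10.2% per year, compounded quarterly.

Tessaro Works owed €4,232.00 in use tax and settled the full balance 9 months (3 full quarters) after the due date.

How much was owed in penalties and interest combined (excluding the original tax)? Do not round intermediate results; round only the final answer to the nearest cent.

€998.61

Late-payment penalty = 1.75% × €4,232.00 × 9 mo = €666.54
Interest (10.2%/yr ÷ 4 = 2.55%/quarter): €4,232.00 × ((1 + 0.0255)^3 − 1) = €332.0737…
Penalties + interest = €666.5400 + €332.0737… = €998.61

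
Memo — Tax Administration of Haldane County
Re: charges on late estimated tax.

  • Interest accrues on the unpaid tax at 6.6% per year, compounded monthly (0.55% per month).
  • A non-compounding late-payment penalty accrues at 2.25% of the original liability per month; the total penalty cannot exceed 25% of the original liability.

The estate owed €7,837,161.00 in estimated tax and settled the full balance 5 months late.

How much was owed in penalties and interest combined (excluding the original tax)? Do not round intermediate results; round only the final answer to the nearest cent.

Penalty: 5 × 2.25% × €7,837,161.00 = €881,680.61… (below the 25% cap of €1,959,290.25)
Interest: €7,837,161.00 × ((1 + 0.0055)^5 − 1) = €7,837,161.00 × 0.0278042… = €217,905.7437…
Penalties + interest = €881,680.6125 + €217,905.7437… = €1,099,586.36

€1,099,586.36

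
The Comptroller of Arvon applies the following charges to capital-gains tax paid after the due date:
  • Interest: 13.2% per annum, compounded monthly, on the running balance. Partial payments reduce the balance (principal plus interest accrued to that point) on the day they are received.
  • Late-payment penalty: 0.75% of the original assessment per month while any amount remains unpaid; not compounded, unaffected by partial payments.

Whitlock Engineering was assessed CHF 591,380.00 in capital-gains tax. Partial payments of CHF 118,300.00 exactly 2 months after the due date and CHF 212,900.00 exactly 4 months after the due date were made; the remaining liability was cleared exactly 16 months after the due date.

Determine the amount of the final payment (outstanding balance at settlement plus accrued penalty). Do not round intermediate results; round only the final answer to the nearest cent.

CHF 394,825.47

Monthly rate = 13.2% ÷ 12 = 1.1%
Balance at month 2: CHF 591,380.0000 × (1 + 0.011)^2 = CHF 604,461.9170…
After CHF 118,300.00 payment: CHF 604,461.9170… − CHF 118,300.00 = CHF 486,161.9170…
Balance at month 4: CHF 486,161.9170… × (1 + 0.011)^2 = CHF 496,916.3047…
After CHF 212,900.00 payment: CHF 496,916.3047… − CHF 212,900.00 = CHF 284,016.3047…
Balance at month 16: CHF 284,016.3047… × (1 + 0.011)^12 = CHF 323,859.8719…
Penalty: 16 × 0.75% × CHF 591,380.00 = CHF 70,965.60
Final settlement = outstanding balance + penalty = CHF 323,859.8719… + CHF 70,965.60 = CHF 394,825.47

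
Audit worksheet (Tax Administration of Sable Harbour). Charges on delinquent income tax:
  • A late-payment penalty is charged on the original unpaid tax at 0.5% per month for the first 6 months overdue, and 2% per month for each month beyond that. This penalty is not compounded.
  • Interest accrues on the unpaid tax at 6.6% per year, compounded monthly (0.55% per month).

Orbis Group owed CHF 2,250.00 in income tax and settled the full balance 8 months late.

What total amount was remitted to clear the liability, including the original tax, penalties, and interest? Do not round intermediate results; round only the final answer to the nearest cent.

Penalty, months 1–6: 6 × 0.5% × CHF 2,250.00 = CHF 67.50
Penalty, months 7–8: 2 × 2% × CHF 2,250.00 = CHF 90.00
Interest: CHF 2,250.00 × ((1 + 0.0055)^8 − 1) = CHF 2,250.00 × 0.0448564… = CHF 100.9269…
Total = CHF 2,250.00 + CHF 157.5000 + CHF 100.9269… = CHF 2,508.43

CHF 2,508.43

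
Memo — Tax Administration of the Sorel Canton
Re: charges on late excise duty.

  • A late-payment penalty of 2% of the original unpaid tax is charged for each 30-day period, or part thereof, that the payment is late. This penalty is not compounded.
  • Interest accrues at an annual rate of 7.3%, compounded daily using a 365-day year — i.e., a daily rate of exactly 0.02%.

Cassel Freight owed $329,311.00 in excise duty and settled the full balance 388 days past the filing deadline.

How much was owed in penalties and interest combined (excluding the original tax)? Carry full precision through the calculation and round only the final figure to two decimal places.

Penalty periods: ⌈388/30⌉ = 13; penalty = 13 × 2% × $329,311.00 = $85,620.86
Interest: $329,311.00 × ((1 + 0.0002)^388 − 1) = $329,311.00 × 0.08068191… = $26,569.4408…
Penalties + interest = $85,620.8600 + $26,569.4408… = $112,190.30

$112,190.30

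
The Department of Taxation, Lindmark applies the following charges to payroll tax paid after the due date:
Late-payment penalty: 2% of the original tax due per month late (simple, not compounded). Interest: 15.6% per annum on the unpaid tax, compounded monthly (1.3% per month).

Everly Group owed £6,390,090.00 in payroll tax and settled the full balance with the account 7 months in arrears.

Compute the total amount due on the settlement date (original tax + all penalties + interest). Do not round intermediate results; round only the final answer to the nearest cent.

£7,889,377.02

Late-payment penalty = 2% × £6,390,090.00 × 7 mo = £894,612.60
Interest: £6,390,090.00 × ((1 + 0.013)^7 − 1) = £6,390,090.00 × 0.0946269… = £604,674.4232…
Total = £6,390,090.00 + £894,612.6000 + £604,674.4232… = £7,889,377.02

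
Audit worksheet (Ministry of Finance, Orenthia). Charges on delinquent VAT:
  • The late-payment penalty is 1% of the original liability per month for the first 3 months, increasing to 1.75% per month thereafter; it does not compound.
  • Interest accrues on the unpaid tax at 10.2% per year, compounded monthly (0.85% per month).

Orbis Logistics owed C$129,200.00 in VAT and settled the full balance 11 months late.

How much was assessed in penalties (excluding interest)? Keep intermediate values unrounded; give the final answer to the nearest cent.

Penalty, months 1–3: 3 × 1% × C$129,200.00 = C$3,876.00
Penalty, months 4–11: 8 × 1.75% × C$129,200.00 = C$18,088.00
Total penalty = C$3,876.00 + C$18,088.00 = C$21,964.00

C$21,964.00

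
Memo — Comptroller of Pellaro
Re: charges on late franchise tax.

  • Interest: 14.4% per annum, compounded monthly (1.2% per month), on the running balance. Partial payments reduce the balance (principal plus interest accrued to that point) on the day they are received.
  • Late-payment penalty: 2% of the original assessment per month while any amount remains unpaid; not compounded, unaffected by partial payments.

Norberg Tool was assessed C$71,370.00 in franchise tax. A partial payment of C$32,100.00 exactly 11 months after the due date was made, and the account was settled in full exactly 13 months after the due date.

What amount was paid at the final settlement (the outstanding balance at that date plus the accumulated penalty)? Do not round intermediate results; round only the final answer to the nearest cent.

Balance at month 11: C$71,370.0000 × (1 + 0.012)^11 = C$81,376.9361…
After C$32,100.00 payment: C$81,376.9361… − C$32,100.00 = C$49,276.9361…
Balance at month 13: C$49,276.9361… × (1 + 0.012)^2 = C$50,466.6784…
Penalty: 13 × 2% × C$71,370.00 = C$18,556.20
Final settlement = outstanding balance + penalty = C$50,466.6784… + C$18,556.20 = C$69,022.88

C$69,022.88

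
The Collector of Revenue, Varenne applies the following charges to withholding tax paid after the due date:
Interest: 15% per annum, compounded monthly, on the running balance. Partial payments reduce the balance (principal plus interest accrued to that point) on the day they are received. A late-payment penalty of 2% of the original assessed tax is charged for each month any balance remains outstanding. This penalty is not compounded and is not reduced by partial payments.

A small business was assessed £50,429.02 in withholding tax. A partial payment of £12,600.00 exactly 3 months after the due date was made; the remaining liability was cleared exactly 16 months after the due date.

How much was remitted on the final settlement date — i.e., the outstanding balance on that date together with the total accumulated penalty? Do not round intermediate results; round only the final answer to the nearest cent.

Monthly rate = 15% ÷ 12 = 1.25%
Balance at month 3: £50,429.0200 × (1 + 0.0125)^3 = £52,343.8453…
After £12,600.00 payment: £52,343.8453… − £12,600.00 = £39,743.8453…
Balance at month 16: £39,743.8453… × (1 + 0.0125)^13 = £46,709.5086…
Penalty: 16 × 2% × £50,429.02 = £16,137.29…
Final settlement = outstanding balance + penalty = £46,709.5086… + £16,137.29… = £62,846.80

£62,846.80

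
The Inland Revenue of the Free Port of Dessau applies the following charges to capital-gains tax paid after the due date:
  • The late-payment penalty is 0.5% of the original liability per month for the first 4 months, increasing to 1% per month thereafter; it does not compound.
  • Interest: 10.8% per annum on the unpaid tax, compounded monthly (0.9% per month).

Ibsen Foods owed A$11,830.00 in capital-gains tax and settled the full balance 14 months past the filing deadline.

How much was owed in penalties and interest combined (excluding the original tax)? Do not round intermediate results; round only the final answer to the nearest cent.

A$3,000.60

Penalty, months 1–4: 4 × 0.5% × A$11,830.00 = A$236.60
Penalty, months 5–14: 10 × 1% × A$11,830.00 = A$1,183.00
Interest: A$11,830.00 × ((1 + 0.009)^14 − 1) = A$11,830.00 × 0.1336430… = A$1,580.9972…
Penalties + interest = A$1,419.6000 + A$1,580.9972… = A$3,000.60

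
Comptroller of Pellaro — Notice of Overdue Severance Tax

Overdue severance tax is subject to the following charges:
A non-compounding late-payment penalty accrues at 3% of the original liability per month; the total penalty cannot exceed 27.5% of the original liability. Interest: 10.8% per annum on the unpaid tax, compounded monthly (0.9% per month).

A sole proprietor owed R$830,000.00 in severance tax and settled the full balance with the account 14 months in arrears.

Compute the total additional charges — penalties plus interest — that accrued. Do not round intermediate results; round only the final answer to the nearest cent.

Penalty (uncapped): 14 × 3% × R$830,000.00 = R$348,600.00; cap = 27.5% × R$830,000.00 = R$228,250.00 → penalty = R$228,250.00
Interest: R$830,000.00 × ((1 + 0.009)^14 − 1) = R$830,000.00 × 0.1336430… = R$110,923.7260…
Penalties + interest = R$228,250.0000 + R$110,923.7260… = R$339,173.73

R$339,173.73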